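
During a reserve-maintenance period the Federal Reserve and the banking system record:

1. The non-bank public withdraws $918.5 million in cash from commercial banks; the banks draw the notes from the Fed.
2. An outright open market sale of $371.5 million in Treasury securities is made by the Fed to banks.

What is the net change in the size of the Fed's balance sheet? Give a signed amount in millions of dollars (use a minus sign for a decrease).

-$371.5 million

Currency withdrawal $918.5 million: only the composition of liabilities changes → 0.
OMO sale (to banks) $371.5 million: a Fed asset is shed → −$371.5M.
Net: 0 − 371.5 = -$371.5 million.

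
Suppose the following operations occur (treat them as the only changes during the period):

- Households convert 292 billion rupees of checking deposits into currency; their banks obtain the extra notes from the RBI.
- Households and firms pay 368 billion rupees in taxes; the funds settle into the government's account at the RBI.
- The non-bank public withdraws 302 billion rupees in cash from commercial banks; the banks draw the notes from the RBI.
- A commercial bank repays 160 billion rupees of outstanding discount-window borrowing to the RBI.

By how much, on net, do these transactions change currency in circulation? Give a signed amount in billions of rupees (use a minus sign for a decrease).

Currency withdrawal 292 billion rupees: notes leave the central bank → +292B.
Government account inflow 368 billion rupees: no currency enters or leaves circulation → 0.
Currency withdrawal 302 billion rupees: notes leave the central bank → +302B.
Discount-window repayment 160 billion rupees: no currency enters or leaves circulation → 0.
Net: 292 + 0 + 302 + 0 = +594 billion.

+594 billion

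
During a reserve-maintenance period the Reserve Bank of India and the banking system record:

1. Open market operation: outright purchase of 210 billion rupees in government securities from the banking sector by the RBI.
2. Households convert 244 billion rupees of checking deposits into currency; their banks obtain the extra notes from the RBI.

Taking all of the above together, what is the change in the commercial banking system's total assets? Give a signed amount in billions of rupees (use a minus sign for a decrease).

OMO purchase (from banks) 210 billion rupees: just an asset swap on bank balance sheets → 0.
Currency withdrawal 244 billion rupees: bank balance sheets shrink → −244B.
Net: 0 − 244 = -244 billion.

-244 billion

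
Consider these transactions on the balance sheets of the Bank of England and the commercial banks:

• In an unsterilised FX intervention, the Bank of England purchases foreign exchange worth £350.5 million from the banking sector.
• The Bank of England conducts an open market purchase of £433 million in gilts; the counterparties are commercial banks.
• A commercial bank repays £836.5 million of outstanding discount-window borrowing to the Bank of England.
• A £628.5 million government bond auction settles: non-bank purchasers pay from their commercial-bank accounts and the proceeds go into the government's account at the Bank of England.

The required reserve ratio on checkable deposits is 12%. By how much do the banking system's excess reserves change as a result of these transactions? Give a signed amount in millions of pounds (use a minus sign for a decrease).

FX purchase £350.5 million: reserves +£350.5M, deposits 0.
OMO purchase (from banks) £433 million: reserves +£433M, deposits 0.
Discount-window repayment £836.5 million: reserves −£836.5M, deposits 0.
Government account inflow £628.5 million: reserves −£628.5M, deposits −£628.5M.
Totals: Δreserves = −£681.5M, Δdeposits = −£628.5M.
Δrequired reserves = 12% × −£628.5M = −£75.42M.
Δexcess reserves = Δreserves − Δrequired = −£681.5M − (−£75.42M) = -£606.08 million.

-£606.08 million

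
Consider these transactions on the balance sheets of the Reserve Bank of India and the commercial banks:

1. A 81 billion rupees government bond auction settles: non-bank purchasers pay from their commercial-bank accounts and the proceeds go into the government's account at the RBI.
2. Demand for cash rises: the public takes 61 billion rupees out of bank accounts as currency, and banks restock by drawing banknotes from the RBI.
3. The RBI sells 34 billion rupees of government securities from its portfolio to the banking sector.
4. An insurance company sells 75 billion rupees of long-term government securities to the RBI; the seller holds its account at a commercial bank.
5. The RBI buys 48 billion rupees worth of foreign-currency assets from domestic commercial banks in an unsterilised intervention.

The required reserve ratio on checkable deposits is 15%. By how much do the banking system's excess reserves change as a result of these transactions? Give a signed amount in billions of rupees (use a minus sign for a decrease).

-42.95 billion

Government account inflow 81 billion rupees: reserves −81B, deposits −81B.
Currency withdrawal 61 billion rupees: reserves −61B, deposits −61B.
OMO sale (to banks) 34 billion rupees: reserves −34B, deposits 0.
Asset purchase (from non-banks) 75 billion rupees: reserves +75B, deposits +75B.
FX purchase 48 billion rupees: reserves +48B, deposits 0.
Totals: Δreserves = −53B, Δdeposits = −67B.
Δrequired reserves = 15% × −67B = −10.05B.
Δexcess reserves = Δreserves − Δrequired = −53B − (−10.05B) = -42.95 billion.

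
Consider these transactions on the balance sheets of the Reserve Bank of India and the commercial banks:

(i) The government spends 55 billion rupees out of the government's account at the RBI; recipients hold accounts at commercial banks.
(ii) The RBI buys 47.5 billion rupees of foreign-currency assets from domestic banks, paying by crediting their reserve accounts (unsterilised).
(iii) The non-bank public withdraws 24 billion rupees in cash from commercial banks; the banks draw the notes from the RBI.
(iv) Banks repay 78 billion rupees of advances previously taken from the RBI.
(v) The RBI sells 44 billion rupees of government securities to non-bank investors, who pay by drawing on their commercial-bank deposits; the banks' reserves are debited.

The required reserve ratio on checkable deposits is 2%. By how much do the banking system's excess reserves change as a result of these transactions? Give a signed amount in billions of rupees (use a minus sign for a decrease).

Government spending 55 billion rupees: reserves +55B, deposits +55B.
FX purchase 47.5 billion rupees: reserves +47.5B, deposits 0.
Currency withdrawal 24 billion rupees: reserves −24B, deposits −24B.
Discount-window repayment 78 billion rupees: reserves −78B, deposits 0.
Asset sale (to non-banks) 44 billion rupees: reserves −44B, deposits −44B.
Totals: Δreserves = −43.5B, Δdeposits = −13B.
Δrequired reserves = 2% × −13B = −0.26B.
Δexcess reserves = Δreserves − Δrequired = −43.5B − (−0.26B) = -43.24 billion.

-43.24 billion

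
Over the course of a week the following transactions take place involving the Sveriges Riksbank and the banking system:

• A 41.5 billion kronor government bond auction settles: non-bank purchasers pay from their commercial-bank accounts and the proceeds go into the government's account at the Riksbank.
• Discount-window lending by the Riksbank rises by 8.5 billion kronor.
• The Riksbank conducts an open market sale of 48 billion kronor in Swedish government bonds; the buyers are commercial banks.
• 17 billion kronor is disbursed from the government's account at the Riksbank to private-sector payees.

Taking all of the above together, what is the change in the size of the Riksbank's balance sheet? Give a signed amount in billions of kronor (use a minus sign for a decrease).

Government account inflow 41.5 billion kronor: only the composition of liabilities changes → 0.
Discount-window loan 8.5 billion kronor: a Riksbank asset is acquired → +8.5B.
OMO sale (to banks) 48 billion kronor: a Riksbank asset is shed → −48B.
Government spending 17 billion kronor: only the composition of liabilities changes → 0.
Net: 0 + 8.5 − 48 + 0 = -39.5 billion.

-39.5 billion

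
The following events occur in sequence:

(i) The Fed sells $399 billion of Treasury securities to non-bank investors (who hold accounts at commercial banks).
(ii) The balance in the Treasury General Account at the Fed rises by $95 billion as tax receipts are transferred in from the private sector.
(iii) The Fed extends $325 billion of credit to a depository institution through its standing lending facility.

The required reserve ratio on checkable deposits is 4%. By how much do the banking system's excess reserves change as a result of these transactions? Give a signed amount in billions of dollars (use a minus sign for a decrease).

-$149.24 billion

Asset sale (to non-banks) $399 billion: reserves −$399B, deposits −$399B.
Government account inflow $95 billion: reserves −$95B, deposits −$95B.
Discount-window loan $325 billion: reserves +$325B, deposits 0.
Totals: Δreserves = −$169B, Δdeposits = −$494B.
Δrequired reserves = 4% × −$494B = −$19.76B.
Δexcess reserves = Δreserves − Δrequired = −$169B − (−$19.76B) = -$149.24 billion.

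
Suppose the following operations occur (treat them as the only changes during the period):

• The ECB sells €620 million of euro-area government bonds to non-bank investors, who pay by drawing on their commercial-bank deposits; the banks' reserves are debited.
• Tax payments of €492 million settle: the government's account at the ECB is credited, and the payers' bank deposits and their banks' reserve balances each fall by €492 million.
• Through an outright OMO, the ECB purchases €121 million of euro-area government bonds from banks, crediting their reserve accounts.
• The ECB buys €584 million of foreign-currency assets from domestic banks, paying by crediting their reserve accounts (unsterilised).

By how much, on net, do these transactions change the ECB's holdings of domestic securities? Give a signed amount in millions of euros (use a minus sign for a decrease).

Asset sale (to non-banks) €620 million: securities removed from the ECB's portfolio → −€620M.
Government account inflow €492 million: the ECB's securities portfolio is untouched → 0.
OMO purchase (from banks) €121 million: securities added to the ECB's portfolio → +€121M.
FX purchase €584 million: the ECB's securities portfolio is untouched → 0.
Net: −620 + 0 + 121 + 0 = -€499 million.

-€499 million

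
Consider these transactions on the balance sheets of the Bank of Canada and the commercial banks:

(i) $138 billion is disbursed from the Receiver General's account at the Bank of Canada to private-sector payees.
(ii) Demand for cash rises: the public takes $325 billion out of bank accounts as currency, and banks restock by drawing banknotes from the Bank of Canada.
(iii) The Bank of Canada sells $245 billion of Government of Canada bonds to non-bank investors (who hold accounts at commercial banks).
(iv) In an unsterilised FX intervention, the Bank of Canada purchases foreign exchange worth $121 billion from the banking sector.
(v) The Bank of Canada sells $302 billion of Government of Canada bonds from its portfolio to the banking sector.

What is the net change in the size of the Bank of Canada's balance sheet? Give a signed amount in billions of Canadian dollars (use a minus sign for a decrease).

-$426 billion

Government spending $138 billion: only the composition of liabilities changes → 0.
Currency withdrawal $325 billion: only the composition of liabilities changes → 0.
Asset sale (to non-banks) $245 billion: a Bank of Canada asset is shed → −$245B.
FX purchase $121 billion: a Bank of Canada asset is acquired → +$121B.
OMO sale (to banks) $302 billion: a Bank of Canada asset is shed → −$302B.
Net: 0 + 0 − 245 + 121 − 302 = -$426 billion.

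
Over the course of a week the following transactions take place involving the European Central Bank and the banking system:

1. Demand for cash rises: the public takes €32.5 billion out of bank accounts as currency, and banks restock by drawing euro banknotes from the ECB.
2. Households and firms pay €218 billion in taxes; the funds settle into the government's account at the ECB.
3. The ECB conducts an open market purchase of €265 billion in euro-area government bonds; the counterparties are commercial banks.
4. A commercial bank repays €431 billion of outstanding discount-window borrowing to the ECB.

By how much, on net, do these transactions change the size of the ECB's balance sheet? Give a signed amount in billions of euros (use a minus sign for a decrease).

Currency withdrawal €32.5 billion: only the composition of liabilities changes → 0.
Government account inflow €218 billion: only the composition of liabilities changes → 0.
OMO purchase (from banks) €265 billion: an ECB asset is acquired → +€265B.
Discount-window repayment €431 billion: an ECB asset is shed → −€431B.
Net: 0 + 0 + 265 − 431 = -€166 billion.

-€166 billion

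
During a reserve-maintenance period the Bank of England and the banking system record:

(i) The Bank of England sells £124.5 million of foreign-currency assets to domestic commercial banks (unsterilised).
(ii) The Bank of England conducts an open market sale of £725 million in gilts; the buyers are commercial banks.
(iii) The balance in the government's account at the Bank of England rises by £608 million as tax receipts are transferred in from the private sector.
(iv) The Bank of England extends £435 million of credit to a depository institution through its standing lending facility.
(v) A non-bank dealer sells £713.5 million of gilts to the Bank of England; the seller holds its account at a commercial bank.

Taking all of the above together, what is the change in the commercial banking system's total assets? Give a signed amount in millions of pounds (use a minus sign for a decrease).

Bank of England balance sheet:
  Assets:      Securities −£11.5M, Loans to banks +£435M, Foreign assets −£124.5M
  Liabilities: Bank reserves −£309M, Government deposits +£608M
Commercial banking system:
  Assets:      Reserves at CB −£309M, Securities +£725M, Foreign assets +£124.5M
  Liabilities: Checkable deposits +£105.5M, Borrowings from CB +£435M
Change in total bank assets = +£540.5 million.

+£540.5 million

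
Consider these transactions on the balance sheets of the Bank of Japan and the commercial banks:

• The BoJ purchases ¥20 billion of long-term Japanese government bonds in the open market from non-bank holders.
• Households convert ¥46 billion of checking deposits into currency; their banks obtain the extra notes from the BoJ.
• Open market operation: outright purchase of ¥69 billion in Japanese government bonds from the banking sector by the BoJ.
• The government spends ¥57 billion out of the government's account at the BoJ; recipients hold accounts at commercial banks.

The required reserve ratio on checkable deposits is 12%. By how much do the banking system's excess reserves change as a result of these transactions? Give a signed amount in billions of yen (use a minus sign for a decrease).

+¥96.28 billion

Asset purchase (from non-banks) ¥20 billion: reserves +¥20B, deposits +¥20B.
Currency withdrawal ¥46 billion: reserves −¥46B, deposits −¥46B.
OMO purchase (from banks) ¥69 billion: reserves +¥69B, deposits 0.
Government spending ¥57 billion: reserves +¥57B, deposits +¥57B.
Totals: Δreserves = +¥100B, Δdeposits = +¥31B.
Δrequired reserves = 12% × +¥31B = +¥3.72B.
Δexcess reserves = Δreserves − Δrequired = +¥100B − (+¥3.72B) = +¥96.28 billion.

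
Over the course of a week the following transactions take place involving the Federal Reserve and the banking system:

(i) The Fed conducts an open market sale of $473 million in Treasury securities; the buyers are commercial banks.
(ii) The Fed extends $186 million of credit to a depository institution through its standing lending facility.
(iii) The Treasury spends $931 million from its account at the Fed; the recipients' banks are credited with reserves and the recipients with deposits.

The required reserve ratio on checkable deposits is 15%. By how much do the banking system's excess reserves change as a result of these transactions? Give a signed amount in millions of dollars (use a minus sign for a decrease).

+$504.35 million

OMO sale (to banks) $473 million: reserves −$473M, deposits 0.
Discount-window loan $186 million: reserves +$186M, deposits 0.
Government spending $931 million: reserves +$931M, deposits +$931M.
Totals: Δreserves = +$644M, Δdeposits = +$931M.
Δrequired reserves = 15% × +$931M = +$139.65M.
Δexcess reserves = Δreserves − Δrequired = +$644M − (+$139.65M) = +$504.35 million.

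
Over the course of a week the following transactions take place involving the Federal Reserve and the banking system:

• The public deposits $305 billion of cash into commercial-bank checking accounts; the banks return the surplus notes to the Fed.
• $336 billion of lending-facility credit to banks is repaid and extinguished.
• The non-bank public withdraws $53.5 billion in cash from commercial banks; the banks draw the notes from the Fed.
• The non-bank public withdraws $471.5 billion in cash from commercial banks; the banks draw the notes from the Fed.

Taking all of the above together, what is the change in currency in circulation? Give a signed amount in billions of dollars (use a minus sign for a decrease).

+$220 billion

Currency deposit $305 billion: notes return to the central bank → −$305B.
Discount-window repayment $336 billion: no currency enters or leaves circulation → 0.
Currency withdrawal $53.5 billion: notes leave the central bank → +$53.5B.
Currency withdrawal $471.5 billion: notes leave the central bank → +$471.5B.
Net: −305 + 0 + 53.5 + 471.5 = +$220 billion.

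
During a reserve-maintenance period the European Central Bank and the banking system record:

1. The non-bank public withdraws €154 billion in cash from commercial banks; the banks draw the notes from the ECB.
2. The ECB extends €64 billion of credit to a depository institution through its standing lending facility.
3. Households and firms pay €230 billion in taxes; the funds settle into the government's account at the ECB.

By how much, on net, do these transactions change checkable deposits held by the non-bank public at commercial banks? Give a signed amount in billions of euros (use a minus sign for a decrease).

-€384 billion

Currency withdrawal €154 billion: non-bank counterparties' bank balances fall → −€154B.
Discount-window loan €64 billion: the counterparty is a bank, so public deposits are unchanged → 0.
Government account inflow €230 billion: non-bank counterparties' bank balances fall → −€230B.
Net: −154 + 0 − 230 = -€384 billion.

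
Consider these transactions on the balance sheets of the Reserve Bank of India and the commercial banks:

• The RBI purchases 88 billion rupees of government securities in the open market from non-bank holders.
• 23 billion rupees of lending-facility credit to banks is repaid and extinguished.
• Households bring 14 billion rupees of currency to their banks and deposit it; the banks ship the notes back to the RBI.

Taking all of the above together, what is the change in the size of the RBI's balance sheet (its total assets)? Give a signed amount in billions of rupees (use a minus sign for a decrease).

+65 billion

Asset purchase (from non-banks) 88 billion rupees: an RBI asset is acquired → +88B.
Discount-window repayment 23 billion rupees: an RBI asset is shed → −23B.
Currency deposit 14 billion rupees: only the composition of liabilities changes → 0.
Net: 88 − 23 + 0 = +65 billion.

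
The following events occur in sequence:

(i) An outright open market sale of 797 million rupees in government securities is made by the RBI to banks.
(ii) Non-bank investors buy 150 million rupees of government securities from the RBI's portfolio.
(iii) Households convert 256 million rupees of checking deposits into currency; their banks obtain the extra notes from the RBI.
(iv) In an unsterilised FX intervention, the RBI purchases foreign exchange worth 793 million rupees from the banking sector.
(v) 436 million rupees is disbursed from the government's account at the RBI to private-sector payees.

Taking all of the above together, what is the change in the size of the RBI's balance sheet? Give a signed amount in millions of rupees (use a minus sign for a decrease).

OMO sale (to banks) 797 million rupees: an RBI asset is shed → −797M.
Asset sale (to non-banks) 150 million rupees: an RBI asset is shed → −150M.
Currency withdrawal 256 million rupees: only the composition of liabilities changes → 0.
FX purchase 793 million rupees: an RBI asset is acquired → +793M.
Government spending 436 million rupees: only the composition of liabilities changes → 0.
Net: −797 − 150 + 0 + 793 + 0 = -154 million.

-154 million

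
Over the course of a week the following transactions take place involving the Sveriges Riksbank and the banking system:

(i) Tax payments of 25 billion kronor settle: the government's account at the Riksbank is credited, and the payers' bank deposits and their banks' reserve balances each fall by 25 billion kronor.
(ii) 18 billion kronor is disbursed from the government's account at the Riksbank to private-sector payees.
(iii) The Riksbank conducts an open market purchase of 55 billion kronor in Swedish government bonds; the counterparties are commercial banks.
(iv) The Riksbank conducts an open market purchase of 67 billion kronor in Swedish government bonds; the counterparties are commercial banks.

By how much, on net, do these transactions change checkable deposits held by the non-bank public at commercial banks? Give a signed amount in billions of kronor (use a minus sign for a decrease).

-7 billion

Government account inflow 25 billion kronor: non-bank counterparties' bank balances fall → −25B.
Government spending 18 billion kronor: non-bank counterparties' bank balances rise → +18B.
OMO purchase (from banks) 55 billion kronor: the counterparty is a bank, so public deposits are unchanged → 0.
OMO purchase (from banks) 67 billion kronor: the counterparty is a bank, so public deposits are unchanged → 0.
Net: −25 + 18 + 0 + 0 = -7 billion.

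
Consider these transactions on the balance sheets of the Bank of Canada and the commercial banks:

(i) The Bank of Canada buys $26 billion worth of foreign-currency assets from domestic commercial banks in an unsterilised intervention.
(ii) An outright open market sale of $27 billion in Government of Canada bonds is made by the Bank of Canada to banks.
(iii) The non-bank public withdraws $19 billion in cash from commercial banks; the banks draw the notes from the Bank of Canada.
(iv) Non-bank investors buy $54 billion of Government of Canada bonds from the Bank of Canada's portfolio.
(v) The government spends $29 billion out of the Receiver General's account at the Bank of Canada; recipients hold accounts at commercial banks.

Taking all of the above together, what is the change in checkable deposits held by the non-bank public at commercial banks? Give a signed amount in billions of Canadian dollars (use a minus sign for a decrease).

FX purchase $26 billion: the counterparty is a bank, so public deposits are unchanged → 0.
OMO sale (to banks) $27 billion: the counterparty is a bank, so public deposits are unchanged → 0.
Currency withdrawal $19 billion: non-bank counterparties' bank balances fall → −$19B.
Asset sale (to non-banks) $54 billion: non-bank counterparties' bank balances fall → −$54B.
Government spending $29 billion: non-bank counterparties' bank balances rise → +$29B.
Net: 0 + 0 − 19 − 54 + 29 = -$44 billion.

-$44 billion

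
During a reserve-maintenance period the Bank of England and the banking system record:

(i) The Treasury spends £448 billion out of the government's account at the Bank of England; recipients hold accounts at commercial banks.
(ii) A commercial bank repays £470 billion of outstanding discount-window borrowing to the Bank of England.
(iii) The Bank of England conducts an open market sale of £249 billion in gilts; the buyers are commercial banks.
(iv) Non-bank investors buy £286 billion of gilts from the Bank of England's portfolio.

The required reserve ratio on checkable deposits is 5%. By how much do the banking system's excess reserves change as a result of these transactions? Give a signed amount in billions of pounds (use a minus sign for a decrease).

-£565.1 billion

Government spending £448 billion: reserves +£448B, deposits +£448B.
Discount-window repayment £470 billion: reserves −£470B, deposits 0.
OMO sale (to banks) £249 billion: reserves −£249B, deposits 0.
Asset sale (to non-banks) £286 billion: reserves −£286B, deposits −£286B.
Totals: Δreserves = −£557B, Δdeposits = +£162B.
Δrequired reserves = 5% × +£162B = +£8.1B.
Δexcess reserves = Δreserves − Δrequired = −£557B − (+£8.1B) = -£565.1 billion.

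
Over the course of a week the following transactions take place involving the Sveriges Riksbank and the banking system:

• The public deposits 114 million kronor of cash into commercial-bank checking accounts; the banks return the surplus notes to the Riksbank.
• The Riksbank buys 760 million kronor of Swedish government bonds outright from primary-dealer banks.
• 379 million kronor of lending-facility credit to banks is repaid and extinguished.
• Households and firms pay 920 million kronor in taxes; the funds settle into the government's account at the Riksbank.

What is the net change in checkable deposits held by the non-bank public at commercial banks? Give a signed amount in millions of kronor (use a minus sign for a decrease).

Currency deposit 114 million kronor: non-bank counterparties' bank balances rise → +114M.
OMO purchase (from banks) 760 million kronor: the counterparty is a bank, so public deposits are unchanged → 0.
Discount-window repayment 379 million kronor: the counterparty is a bank, so public deposits are unchanged → 0.
Government account inflow 920 million kronor: non-bank counterparties' bank balances fall → −920M.
Net: 114 + 0 + 0 − 920 = -806 million.

-806 million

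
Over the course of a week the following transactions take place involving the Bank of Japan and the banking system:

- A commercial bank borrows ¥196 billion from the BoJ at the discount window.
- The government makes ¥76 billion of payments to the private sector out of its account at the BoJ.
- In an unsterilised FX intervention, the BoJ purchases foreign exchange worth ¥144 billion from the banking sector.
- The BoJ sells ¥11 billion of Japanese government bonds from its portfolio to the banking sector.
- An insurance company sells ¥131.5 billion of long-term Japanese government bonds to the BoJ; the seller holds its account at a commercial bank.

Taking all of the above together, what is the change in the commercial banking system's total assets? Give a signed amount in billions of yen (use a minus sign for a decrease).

+¥403.5 billion

BoJ balance sheet:
  Assets:      Securities +¥120.5B, Loans to banks +¥196B, Foreign assets +¥144B
  Liabilities: Bank reserves +¥536.5B, Government deposits −¥76B
Commercial banking system:
  Assets:      Reserves at CB +¥536.5B, Securities +¥11B, Foreign assets −¥144B
  Liabilities: Checkable deposits +¥207.5B, Borrowings from CB +¥196B
Change in total bank assets = +¥403.5 billion.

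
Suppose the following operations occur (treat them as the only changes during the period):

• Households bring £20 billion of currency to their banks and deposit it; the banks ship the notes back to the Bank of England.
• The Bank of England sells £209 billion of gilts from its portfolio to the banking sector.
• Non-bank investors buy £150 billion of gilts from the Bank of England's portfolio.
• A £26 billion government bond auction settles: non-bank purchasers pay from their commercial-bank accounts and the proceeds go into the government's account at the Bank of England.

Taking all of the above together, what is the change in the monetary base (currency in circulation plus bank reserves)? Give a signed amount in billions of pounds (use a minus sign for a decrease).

-£385 billion

Bank of England balance sheet:
  Assets:      Securities −£359B
  Liabilities: Bank reserves −£365B, Currency in circulation −£20B, Government deposits +£26B
Monetary base = currency + reserves: −£20B + (−£365B) = -£385 billion.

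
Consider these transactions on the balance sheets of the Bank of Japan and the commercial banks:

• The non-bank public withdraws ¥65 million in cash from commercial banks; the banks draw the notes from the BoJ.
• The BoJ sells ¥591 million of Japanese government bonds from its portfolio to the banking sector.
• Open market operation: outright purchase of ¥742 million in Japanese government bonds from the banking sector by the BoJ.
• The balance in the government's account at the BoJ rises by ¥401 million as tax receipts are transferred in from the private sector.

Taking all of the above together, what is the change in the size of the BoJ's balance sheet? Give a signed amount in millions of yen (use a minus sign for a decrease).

Currency withdrawal ¥65 million: only the composition of liabilities changes → 0.
OMO sale (to banks) ¥591 million: a BoJ asset is shed → −¥591M.
OMO purchase (from banks) ¥742 million: a BoJ asset is acquired → +¥742M.
Government account inflow ¥401 million: only the composition of liabilities changes → 0.
Net: 0 − 591 + 742 + 0 = +¥151 million.

+¥151 million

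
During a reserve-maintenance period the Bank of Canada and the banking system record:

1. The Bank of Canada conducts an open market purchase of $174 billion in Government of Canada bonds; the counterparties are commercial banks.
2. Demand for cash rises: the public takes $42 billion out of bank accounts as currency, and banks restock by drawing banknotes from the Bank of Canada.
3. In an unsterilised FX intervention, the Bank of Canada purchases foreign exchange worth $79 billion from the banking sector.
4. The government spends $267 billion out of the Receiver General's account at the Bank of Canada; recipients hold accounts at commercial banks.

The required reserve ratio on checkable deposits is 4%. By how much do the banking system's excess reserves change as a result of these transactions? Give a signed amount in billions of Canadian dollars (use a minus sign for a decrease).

+$469 billion

OMO purchase (from banks) $174 billion: reserves +$174B, deposits 0.
Currency withdrawal $42 billion: reserves −$42B, deposits −$42B.
FX purchase $79 billion: reserves +$79B, deposits 0.
Government spending $267 billion: reserves +$267B, deposits +$267B.
Totals: Δreserves = +$478B, Δdeposits = +$225B.
Δrequired reserves = 4% × +$225B = +$9B.
Δexcess reserves = Δreserves − Δrequired = +$478B − (+$9B) = +$469 billion.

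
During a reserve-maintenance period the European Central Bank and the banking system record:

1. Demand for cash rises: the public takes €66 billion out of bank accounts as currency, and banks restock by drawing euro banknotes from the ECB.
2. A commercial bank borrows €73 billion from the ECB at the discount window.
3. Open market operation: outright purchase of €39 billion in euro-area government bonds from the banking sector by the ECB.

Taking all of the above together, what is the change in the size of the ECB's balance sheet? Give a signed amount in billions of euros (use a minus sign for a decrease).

Currency withdrawal €66 billion: only the composition of liabilities changes → 0.
Discount-window loan €73 billion: an ECB asset is acquired → +€73B.
OMO purchase (from banks) €39 billion: an ECB asset is acquired → +€39B.
Net: 0 + 73 + 39 = +€112 billion.

+€112 billion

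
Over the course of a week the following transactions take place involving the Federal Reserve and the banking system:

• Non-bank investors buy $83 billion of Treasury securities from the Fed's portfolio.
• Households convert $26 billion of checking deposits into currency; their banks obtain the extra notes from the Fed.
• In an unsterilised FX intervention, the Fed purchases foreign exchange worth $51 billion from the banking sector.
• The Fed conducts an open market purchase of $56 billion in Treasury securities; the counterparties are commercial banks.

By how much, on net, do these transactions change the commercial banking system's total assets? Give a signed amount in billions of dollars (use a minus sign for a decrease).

-$109 billion

Asset sale (to non-banks) $83 billion: bank balance sheets shrink → −$83B.
Currency withdrawal $26 billion: bank balance sheets shrink → −$26B.
FX purchase $51 billion: just an asset swap on bank balance sheets → 0.
OMO purchase (from banks) $56 billion: just an asset swap on bank balance sheets → 0.
Net: −83 − 26 + 0 + 0 = -$109 billion.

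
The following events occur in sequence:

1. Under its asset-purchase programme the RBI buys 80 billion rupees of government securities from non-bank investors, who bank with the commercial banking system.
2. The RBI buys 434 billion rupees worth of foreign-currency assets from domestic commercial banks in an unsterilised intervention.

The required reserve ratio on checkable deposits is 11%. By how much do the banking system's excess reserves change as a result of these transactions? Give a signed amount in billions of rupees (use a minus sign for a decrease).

Asset purchase (from non-banks) 80 billion rupees: reserves +80B, deposits +80B.
FX purchase 434 billion rupees: reserves +434B, deposits 0.
Totals: Δreserves = +514B, Δdeposits = +80B.
Δrequired reserves = 11% × +80B = +8.8B.
Δexcess reserves = Δreserves − Δrequired = +514B − (+8.8B) = +505.2 billion.

+505.2 billion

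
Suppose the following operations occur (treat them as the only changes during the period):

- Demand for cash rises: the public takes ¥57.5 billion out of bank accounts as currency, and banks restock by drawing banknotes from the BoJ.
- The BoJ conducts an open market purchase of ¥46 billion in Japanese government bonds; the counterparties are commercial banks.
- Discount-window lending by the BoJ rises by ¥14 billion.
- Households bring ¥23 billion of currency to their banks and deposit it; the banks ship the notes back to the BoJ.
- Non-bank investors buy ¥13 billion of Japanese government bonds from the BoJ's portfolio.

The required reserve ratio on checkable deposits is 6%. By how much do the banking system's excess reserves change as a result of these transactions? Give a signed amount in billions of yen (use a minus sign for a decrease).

+¥15.35 billion

Currency withdrawal ¥57.5 billion: reserves −¥57.5B, deposits −¥57.5B.
OMO purchase (from banks) ¥46 billion: reserves +¥46B, deposits 0.
Discount-window loan ¥14 billion: reserves +¥14B, deposits 0.
Currency deposit ¥23 billion: reserves +¥23B, deposits +¥23B.
Asset sale (to non-banks) ¥13 billion: reserves −¥13B, deposits −¥13B.
Totals: Δreserves = +¥12.5B, Δdeposits = −¥47.5B.
Δrequired reserves = 6% × −¥47.5B = −¥2.85B.
Δexcess reserves = Δreserves − Δrequired = +¥12.5B − (−¥2.85B) = +¥15.35 billion.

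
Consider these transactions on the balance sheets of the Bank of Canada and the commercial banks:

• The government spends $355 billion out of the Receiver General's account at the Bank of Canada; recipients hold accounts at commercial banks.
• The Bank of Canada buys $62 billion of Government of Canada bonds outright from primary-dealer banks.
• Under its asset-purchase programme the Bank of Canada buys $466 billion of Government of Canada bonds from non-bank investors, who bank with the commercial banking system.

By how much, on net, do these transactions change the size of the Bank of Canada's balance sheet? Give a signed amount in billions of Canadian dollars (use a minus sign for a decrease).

Government spending $355 billion: only the composition of liabilities changes → 0.
OMO purchase (from banks) $62 billion: a Bank of Canada asset is acquired → +$62B.
Asset purchase (from non-banks) $466 billion: a Bank of Canada asset is acquired → +$466B.
Net: 0 + 62 + 466 = +$528 billion.

+$528 billion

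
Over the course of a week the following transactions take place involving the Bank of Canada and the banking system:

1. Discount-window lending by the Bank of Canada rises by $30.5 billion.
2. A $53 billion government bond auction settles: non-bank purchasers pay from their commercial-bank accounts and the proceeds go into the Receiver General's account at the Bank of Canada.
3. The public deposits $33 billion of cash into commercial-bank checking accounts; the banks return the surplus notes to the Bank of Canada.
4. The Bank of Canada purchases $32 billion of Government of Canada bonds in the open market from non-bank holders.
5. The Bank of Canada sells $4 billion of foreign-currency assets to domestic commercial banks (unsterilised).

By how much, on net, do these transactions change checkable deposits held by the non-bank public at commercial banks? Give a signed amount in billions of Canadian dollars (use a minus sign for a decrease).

Discount-window loan $30.5 billion: the counterparty is a bank, so public deposits are unchanged → 0.
Government account inflow $53 billion: non-bank counterparties' bank balances fall → −$53B.
Currency deposit $33 billion: non-bank counterparties' bank balances rise → +$33B.
Asset purchase (from non-banks) $32 billion: non-bank counterparties' bank balances rise → +$32B.
FX sale $4 billion: the counterparty is a bank, so public deposits are unchanged → 0.
Net: 0 − 53 + 33 + 32 + 0 = +$12 billion.

+$12 billion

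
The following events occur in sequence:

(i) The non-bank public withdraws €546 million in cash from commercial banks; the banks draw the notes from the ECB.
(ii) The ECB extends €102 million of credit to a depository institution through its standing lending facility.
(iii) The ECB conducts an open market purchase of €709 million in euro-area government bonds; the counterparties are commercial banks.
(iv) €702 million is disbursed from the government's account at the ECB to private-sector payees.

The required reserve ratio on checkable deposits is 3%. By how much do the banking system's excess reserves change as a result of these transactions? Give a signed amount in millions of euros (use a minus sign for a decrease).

Currency withdrawal €546 million: reserves −€546M, deposits −€546M.
Discount-window loan €102 million: reserves +€102M, deposits 0.
OMO purchase (from banks) €709 million: reserves +€709M, deposits 0.
Government spending €702 million: reserves +€702M, deposits +€702M.
Totals: Δreserves = +€967M, Δdeposits = +€156M.
Δrequired reserves = 3% × +€156M = +€4.68M.
Δexcess reserves = Δreserves − Δrequired = +€967M − (+€4.68M) = +€962.32 million.

+€962.32 million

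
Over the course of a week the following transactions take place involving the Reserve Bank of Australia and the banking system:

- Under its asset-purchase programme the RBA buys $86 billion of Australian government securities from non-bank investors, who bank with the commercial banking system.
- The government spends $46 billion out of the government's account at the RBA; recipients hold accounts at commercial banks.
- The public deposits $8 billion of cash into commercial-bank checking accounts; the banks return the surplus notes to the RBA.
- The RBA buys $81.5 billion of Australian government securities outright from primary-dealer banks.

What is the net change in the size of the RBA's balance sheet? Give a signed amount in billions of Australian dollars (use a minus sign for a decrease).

+$167.5 billion

RBA balance sheet:
  Assets:      Securities +$167.5B
  Liabilities: Bank reserves +$221.5B, Currency in circulation −$8B, Government deposits −$46B
Change in total RBA assets = +$167.5 billion.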